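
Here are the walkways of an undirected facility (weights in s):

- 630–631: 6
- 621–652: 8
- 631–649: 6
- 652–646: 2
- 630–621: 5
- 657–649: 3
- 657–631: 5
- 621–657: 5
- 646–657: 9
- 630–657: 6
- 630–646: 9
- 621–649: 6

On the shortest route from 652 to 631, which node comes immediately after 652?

Enumerating some paths:
652 - 646 - 630 - 631: 2+9+6 = 17
652 - 646 - 657 - 631: 2+9+5 = 16
652 - 621 - 657 - 631: 8+5+5 = 18
Cheapest is 652 - 646 - 657 - 631 at 16 s.
So from 652 the first move is to 646.

646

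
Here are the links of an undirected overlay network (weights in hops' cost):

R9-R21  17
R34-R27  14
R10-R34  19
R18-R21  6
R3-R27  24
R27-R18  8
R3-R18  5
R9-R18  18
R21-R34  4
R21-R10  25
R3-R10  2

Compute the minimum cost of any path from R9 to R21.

Compare a few routes:
R9 - R21: 17 = 17
R9 - R18 - R21: 18+6 = 24
Cheapest is R9 - R21 at 17 hops' cost.

17 hops' cost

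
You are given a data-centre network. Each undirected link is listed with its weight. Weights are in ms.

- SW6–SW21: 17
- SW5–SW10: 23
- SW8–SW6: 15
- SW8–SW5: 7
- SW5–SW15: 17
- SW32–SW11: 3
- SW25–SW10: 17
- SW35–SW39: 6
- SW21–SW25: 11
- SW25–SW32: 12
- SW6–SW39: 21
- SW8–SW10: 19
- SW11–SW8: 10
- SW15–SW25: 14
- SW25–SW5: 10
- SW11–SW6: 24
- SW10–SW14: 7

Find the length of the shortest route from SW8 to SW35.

42 ms

Compare a few routes:
SW8–SW6–SW39–SW35: 15+21+6 = 42
SW8–SW11–SW6–SW39–SW35: 10+24+21+6 = 61
SW8–SW5–SW25–SW21–SW6–SW39–SW35: 7+10+11+17+21+6 = 72
The minimum is 42 ms via SW8–SW6–SW39–SW35.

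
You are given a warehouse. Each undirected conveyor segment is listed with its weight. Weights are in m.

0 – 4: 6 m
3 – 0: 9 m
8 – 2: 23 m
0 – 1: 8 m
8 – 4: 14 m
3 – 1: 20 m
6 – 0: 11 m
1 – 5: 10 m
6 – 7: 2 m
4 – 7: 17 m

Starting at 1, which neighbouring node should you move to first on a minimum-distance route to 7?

0

Enumerating some paths:
1–3–0–6–7: 20+9+11+2 = 42
1–0–4–7: 8+6+17 = 31
1–3–0–4–7: 20+9+6+17 = 52
1–0–6–7: 8+11+2 = 21
The minimum is 21 m via 1–0–6–7.
So from 1 the first move is to 0.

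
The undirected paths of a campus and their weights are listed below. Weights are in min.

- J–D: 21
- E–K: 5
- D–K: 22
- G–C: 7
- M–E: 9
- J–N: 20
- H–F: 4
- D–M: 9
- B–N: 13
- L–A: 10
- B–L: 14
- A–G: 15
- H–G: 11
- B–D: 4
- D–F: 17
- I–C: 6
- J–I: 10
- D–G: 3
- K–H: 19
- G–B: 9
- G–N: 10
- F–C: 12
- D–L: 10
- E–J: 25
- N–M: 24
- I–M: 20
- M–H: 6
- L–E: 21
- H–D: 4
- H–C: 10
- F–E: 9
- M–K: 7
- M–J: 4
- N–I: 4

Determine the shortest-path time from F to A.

Compare a few routes:
F - H - D - G - A: 4+4+3+15 = 26
F - H - D - L - A: 4+4+10+10 = 28
The minimum is 26 min via F - H - D - G - A.

26 min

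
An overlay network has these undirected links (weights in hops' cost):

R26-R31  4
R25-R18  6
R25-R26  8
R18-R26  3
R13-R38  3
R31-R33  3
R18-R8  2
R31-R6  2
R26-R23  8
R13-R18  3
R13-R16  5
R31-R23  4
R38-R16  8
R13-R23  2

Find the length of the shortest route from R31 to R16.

Shortest distances from R31:
R31: 0
R6: 2  (via R31)
R33: 3  (via R31)
R26: 4  (via R31)
R23: 4  (via R31)
R13: 6  (via R23)
R18: 7  (via R26)
R38: 9  (via R13)
R8: 9  (via R18)
R16: 11  (via R13)
Shortest route: R31 → R23 → R13 → R16 = 11 hops' cost.

11 hops' cost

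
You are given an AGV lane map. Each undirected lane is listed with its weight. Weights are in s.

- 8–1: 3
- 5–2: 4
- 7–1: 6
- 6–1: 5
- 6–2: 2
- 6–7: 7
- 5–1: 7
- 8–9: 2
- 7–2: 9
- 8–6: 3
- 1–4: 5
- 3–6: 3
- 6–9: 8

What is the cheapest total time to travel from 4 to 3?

13 s

Candidate routes:
4–1–8–6–3: 5+3+3+3 = 14
4–1–8–9–6–3: 5+3+2+8+3 = 21
4–1–6–3: 5+5+3 = 13
4–1–7–6–3: 5+6+7+3 = 21
Cheapest is 4–1–6–3 at 13 s.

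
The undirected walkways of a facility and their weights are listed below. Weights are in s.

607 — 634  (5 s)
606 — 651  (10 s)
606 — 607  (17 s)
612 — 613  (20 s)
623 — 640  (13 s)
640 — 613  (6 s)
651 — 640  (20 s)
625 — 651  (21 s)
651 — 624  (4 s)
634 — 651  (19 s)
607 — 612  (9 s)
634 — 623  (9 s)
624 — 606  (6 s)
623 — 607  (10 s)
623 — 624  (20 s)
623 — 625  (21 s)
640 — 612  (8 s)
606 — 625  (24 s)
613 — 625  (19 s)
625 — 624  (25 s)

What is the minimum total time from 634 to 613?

28 s

Candidate routes:
634 → 623 → 640 → 613: 9+13+6 = 28
634 → 607 → 612 → 613: 5+9+20 = 34
634 → 623 → 607 → 612 → 640 → 613: 9+10+9+8+6 = 42
634 → 607 → 623 → 640 → 613: 5+10+13+6 = 34
Cheapest is 634 → 623 → 640 → 613 at 28 s.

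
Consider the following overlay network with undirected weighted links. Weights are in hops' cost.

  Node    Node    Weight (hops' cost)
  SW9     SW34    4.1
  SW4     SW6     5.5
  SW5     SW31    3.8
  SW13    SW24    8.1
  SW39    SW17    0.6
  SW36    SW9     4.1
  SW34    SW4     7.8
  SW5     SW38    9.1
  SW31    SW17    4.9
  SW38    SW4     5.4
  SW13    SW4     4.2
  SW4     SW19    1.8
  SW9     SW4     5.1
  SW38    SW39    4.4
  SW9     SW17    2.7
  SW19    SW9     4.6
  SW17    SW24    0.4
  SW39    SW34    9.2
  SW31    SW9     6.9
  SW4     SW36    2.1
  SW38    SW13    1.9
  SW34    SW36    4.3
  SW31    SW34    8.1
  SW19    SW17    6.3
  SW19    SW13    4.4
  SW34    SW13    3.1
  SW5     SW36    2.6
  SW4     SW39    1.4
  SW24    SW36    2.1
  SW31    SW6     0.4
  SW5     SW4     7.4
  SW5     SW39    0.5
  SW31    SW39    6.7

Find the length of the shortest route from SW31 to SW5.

3.8 hops' cost

Compare a few routes:
SW31 → SW17 → SW39 → SW5: 4.9+0.6+0.5 = 6
SW31 → SW5: 3.8 = 3.8
Cheapest is SW31 → SW5 at 3.8 hops' cost.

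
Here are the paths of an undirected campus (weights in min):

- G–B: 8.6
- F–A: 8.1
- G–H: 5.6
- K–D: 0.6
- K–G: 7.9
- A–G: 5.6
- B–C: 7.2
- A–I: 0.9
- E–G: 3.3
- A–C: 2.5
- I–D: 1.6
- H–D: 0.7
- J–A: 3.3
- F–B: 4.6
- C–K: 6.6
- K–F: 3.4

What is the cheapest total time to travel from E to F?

Enumerating some paths:
E → G → H → D → K → F: 3.3+5.6+0.7+0.6+3.4 = 13.6
E → G → K → F: 3.3+7.9+3.4 = 14.6
The minimum is 13.6 min via E → G → H → D → K → F.

13.6 min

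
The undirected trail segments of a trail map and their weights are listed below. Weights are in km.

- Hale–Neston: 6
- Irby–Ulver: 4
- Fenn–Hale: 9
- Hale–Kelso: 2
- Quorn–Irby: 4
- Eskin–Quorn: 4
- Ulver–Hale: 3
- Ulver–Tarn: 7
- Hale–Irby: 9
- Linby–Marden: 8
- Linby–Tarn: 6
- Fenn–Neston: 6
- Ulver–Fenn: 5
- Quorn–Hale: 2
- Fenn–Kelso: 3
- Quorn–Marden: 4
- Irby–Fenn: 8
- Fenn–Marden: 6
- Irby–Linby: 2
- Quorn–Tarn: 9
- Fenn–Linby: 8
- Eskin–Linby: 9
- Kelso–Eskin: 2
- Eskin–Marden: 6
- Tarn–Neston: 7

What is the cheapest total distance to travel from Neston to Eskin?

Shortest distances from Neston:
Neston: 0
Hale: 6  (via Neston)
Fenn: 6  (via Neston)
Tarn: 7  (via Neston)
Quorn: 8  (via Hale)
Kelso: 8  (via Hale)
Ulver: 9  (via Hale)
Eskin: 10  (via Kelso)
Shortest route: Neston → Hale → Kelso → Eskin = 10 km.

10 km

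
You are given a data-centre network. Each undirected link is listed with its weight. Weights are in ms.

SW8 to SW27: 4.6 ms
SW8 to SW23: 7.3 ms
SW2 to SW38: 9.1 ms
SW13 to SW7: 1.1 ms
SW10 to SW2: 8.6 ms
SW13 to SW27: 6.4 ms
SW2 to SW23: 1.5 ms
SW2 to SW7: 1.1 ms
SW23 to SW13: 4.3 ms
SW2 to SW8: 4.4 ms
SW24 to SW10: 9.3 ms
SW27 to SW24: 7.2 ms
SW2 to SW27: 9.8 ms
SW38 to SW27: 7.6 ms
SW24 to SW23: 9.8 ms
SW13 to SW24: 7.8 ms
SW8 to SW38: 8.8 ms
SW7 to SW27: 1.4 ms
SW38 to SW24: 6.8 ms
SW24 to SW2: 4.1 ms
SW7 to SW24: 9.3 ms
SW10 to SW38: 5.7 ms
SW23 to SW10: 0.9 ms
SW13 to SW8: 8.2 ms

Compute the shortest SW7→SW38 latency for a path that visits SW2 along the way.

9.2 ms

Best SW7 to SW2: SW7 → SW2 costing 1.1
Shortest SW2→SW38: SW2 → SW23 → SW10 → SW38 = 8.1
Total via SW2: 1.1 + 8.1 = 9.2 ms.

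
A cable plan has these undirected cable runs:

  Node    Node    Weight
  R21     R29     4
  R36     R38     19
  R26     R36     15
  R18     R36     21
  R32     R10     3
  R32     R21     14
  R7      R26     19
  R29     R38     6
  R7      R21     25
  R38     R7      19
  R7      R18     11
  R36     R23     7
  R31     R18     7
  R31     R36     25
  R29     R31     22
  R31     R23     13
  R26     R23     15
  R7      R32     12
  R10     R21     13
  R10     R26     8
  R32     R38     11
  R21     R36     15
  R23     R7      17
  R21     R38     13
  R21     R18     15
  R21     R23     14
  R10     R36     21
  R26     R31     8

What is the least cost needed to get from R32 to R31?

Compare a few routes:
R32 → R10 → R26 → R31: 3+8+8 = 19
R32 → R10 → R21 → R18 → R31: 3+13+15+7 = 38
R32 → R21 → R18 → R31: 14+15+7 = 36
R32 → R7 → R18 → R31: 12+11+7 = 30
Cheapest is R32 → R10 → R26 → R31 at 19.

19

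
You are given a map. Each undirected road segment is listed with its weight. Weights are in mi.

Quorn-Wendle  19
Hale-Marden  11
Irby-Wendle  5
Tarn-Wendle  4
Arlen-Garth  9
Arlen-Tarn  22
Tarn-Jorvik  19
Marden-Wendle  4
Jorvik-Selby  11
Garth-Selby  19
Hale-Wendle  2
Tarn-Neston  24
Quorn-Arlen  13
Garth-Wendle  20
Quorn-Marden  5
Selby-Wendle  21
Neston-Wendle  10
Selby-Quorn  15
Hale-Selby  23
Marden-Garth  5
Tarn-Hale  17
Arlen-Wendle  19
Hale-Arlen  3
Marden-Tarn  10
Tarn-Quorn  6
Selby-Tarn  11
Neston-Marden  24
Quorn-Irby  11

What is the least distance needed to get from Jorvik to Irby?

28 mi

Compare a few routes:
Jorvik - Tarn - Wendle - Irby: 19+4+5 = 28
Jorvik - Tarn - Quorn - Irby: 19+6+11 = 36
Jorvik - Selby - Tarn - Wendle - Irby: 11+11+4+5 = 31
Cheapest is Jorvik - Tarn - Wendle - Irby at 28 mi.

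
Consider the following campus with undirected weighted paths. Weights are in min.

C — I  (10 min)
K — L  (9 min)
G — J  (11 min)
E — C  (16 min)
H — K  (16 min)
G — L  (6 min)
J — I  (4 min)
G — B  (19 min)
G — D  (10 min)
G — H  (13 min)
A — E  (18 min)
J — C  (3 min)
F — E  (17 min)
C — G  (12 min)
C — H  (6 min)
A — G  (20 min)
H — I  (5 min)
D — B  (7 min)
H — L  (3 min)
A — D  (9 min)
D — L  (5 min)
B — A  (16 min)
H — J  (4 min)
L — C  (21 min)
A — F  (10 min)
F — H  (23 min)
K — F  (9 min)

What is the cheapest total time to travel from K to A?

19 min

Shortest distances from K:
K: 0
F: 9  (via K)
L: 9  (via K)
H: 12  (via L)
D: 14  (via L)
G: 15  (via L)
J: 16  (via H)
I: 17  (via H)
C: 18  (via H)
A: 19  (via F)
Shortest route: K–F–A = 19 min.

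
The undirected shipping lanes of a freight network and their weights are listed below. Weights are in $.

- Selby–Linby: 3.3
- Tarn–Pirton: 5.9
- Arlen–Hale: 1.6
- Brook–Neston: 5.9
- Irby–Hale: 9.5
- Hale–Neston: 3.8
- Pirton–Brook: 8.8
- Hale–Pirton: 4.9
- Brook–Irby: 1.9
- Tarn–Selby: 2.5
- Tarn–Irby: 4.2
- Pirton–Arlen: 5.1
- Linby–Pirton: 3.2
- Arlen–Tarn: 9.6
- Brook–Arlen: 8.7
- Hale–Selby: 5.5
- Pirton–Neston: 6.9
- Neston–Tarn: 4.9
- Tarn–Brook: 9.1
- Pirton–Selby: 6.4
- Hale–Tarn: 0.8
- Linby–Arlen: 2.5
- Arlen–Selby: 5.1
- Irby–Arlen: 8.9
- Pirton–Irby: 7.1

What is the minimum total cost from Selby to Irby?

Enumerating some paths:
Selby → Arlen → Hale → Tarn → Irby: 5.1+1.6+0.8+4.2 = 11.7
Selby → Hale → Tarn → Irby: 5.5+0.8+4.2 = 10.5
Selby → Linby → Arlen → Hale → Tarn → Irby: 3.3+2.5+1.6+0.8+4.2 = 12.4
Selby → Tarn → Irby: 2.5+4.2 = 6.7
Cheapest is Selby → Tarn → Irby at $6.7.

$6.7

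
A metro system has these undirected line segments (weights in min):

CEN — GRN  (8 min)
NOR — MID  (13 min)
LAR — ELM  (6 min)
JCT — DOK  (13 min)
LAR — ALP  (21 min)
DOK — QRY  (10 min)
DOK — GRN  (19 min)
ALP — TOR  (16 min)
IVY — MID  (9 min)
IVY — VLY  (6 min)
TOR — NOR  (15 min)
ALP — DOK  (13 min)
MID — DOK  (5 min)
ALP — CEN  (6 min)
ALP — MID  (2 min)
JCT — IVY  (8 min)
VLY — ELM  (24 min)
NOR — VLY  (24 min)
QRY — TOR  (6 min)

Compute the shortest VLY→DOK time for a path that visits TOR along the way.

49 min

Best VLY to TOR: VLY → IVY → MID → ALP → TOR costing 33
Best TOR to DOK: TOR → QRY → DOK costing 16
Total via TOR: 33 + 16 = 49 min.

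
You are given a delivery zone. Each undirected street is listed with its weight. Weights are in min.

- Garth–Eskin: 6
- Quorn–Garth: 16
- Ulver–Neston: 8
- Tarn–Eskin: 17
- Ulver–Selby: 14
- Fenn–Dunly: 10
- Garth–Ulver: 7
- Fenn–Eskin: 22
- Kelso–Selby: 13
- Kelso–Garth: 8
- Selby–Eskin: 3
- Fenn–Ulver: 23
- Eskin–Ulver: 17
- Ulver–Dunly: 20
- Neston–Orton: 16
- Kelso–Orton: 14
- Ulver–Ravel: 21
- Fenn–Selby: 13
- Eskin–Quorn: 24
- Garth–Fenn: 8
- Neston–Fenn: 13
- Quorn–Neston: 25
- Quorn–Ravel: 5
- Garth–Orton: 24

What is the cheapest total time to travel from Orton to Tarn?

45 min

Shortest distances from Orton:
Orton: 0
Kelso: 14  (via Orton)
Neston: 16  (via Orton)
Garth: 22  (via Kelso)
Ulver: 24  (via Neston)
Selby: 27  (via Kelso)
Eskin: 28  (via Garth)
Fenn: 29  (via Neston)
Quorn: 38  (via Garth)
Dunly: 39  (via Fenn)
Ravel: 43  (via Quorn)
Tarn: 45  (via Eskin)
Shortest route: Orton–Kelso–Garth–Eskin–Tarn = 45 min.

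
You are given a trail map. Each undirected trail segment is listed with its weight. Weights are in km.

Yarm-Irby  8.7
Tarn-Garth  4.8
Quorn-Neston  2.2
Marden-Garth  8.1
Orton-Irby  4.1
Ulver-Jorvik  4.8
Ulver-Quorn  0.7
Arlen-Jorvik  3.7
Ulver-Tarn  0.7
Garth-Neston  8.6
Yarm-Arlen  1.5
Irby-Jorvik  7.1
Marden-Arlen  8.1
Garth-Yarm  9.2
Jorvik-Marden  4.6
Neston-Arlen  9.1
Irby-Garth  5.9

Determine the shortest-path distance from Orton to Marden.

15.8 km

Compare a few routes:
Orton - Irby - Jorvik - Marden: 4.1+7.1+4.6 = 15.8
Orton - Irby - Yarm - Arlen - Jorvik - Marden: 4.1+8.7+1.5+3.7+4.6 = 22.6
Orton - Irby - Garth - Marden: 4.1+5.9+8.1 = 18.1
Orton - Irby - Yarm - Arlen - Marden: 4.1+8.7+1.5+8.1 = 22.4
The minimum is 15.8 km via Orton - Irby - Jorvik - Marden.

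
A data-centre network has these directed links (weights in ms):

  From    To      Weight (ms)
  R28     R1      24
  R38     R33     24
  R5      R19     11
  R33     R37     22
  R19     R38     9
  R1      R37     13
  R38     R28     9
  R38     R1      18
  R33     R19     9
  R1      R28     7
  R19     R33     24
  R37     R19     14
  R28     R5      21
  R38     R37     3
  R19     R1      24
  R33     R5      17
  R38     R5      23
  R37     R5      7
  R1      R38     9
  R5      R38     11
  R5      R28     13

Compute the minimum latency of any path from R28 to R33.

Shortest distances from R28:
R28: 0
R5: 21  (via R28)
R1: 24  (via R28)
R38: 32  (via R5)
R19: 32  (via R5)
R37: 35  (via R38)
R33: 56  (via R38)
Shortest route: R28 → R5 → R38 → R33 = 56 ms.

56 ms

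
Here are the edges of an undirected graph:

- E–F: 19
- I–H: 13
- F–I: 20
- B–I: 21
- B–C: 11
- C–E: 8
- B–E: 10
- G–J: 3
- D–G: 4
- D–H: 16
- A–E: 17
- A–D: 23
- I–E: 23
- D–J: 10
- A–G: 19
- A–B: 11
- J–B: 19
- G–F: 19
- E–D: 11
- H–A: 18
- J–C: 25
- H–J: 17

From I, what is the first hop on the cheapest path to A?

Enumerating some paths:
I - H - A: 13+18 = 31
I - E - A: 23+17 = 40
I - B - A: 21+11 = 32
I - E - B - A: 23+10+11 = 44
Cheapest is I - H - A at 31.
So from I the first move is to H.

H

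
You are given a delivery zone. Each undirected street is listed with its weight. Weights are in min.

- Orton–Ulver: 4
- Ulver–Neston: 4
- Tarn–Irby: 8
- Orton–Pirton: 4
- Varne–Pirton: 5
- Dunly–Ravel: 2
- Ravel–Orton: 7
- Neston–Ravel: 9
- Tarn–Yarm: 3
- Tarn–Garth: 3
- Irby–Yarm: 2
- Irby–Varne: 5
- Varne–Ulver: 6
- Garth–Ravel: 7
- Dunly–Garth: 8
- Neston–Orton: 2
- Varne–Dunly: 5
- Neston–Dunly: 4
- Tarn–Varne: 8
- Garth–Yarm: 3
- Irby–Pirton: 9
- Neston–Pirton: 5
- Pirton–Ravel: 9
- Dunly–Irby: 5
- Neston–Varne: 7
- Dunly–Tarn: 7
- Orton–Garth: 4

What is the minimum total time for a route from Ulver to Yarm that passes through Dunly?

Best Ulver to Dunly: Ulver → Neston → Dunly costing 8
Best Dunly to Yarm: Dunly → Irby → Yarm costing 7
Total via Dunly: 8 + 7 = 15 min.

15 min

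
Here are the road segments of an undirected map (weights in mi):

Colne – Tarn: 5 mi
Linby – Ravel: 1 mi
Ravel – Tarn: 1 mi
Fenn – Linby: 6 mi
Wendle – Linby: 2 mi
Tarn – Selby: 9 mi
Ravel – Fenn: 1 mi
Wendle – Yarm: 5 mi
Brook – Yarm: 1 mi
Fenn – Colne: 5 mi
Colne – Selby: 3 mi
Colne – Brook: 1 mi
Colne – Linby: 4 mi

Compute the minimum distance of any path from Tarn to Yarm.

7 mi

Shortest distances from Tarn:
Tarn: 0
Ravel: 1  (via Tarn)
Fenn: 2  (via Ravel)
Linby: 2  (via Ravel)
Wendle: 4  (via Linby)
Colne: 5  (via Tarn)
Brook: 6  (via Colne)
Yarm: 7  (via Brook)
Shortest route: Tarn–Colne–Brook–Yarm = 7 mi.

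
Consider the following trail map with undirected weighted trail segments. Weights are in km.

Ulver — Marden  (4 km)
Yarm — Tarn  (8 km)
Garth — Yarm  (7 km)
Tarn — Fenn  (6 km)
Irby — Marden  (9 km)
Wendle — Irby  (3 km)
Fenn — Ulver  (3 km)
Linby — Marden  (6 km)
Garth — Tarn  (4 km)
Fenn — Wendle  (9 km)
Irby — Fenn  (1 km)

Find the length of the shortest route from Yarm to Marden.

21 km

Candidate routes:
Yarm - Tarn - Fenn - Ulver - Marden: 8+6+3+4 = 21
Yarm - Tarn - Fenn - Irby - Marden: 8+6+1+9 = 24
Cheapest is Yarm - Tarn - Fenn - Ulver - Marden at 21 km.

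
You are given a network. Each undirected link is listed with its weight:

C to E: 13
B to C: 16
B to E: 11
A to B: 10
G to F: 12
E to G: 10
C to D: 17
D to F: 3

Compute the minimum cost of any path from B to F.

Compare a few routes:
B → C → D → F: 16+17+3 = 36
B → E → G → F: 11+10+12 = 33
B → E → C → D → F: 11+13+17+3 = 44
B → C → E → G → F: 16+13+10+12 = 51
The minimum is 33 via B → E → G → F.

33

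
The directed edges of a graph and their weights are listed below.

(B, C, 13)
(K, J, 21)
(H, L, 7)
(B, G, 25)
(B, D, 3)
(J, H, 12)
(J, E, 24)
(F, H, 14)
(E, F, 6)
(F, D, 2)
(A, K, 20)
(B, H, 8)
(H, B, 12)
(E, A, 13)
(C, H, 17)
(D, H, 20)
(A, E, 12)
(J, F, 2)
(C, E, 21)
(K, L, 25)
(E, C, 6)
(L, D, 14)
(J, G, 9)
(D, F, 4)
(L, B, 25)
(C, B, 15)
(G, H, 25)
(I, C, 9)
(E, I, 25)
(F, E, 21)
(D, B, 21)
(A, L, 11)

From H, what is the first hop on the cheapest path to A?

B

Compare a few routes:
H–L–D–F–E–A: 7+14+4+21+13 = 59
H–L–B–D–F–E–A: 7+25+3+4+21+13 = 73
H–B–C–E–A: 12+13+21+13 = 59
H–B–D–F–E–A: 12+3+4+21+13 = 53
Cheapest is H–B–D–F–E–A at 53.
So from H the first move is to B.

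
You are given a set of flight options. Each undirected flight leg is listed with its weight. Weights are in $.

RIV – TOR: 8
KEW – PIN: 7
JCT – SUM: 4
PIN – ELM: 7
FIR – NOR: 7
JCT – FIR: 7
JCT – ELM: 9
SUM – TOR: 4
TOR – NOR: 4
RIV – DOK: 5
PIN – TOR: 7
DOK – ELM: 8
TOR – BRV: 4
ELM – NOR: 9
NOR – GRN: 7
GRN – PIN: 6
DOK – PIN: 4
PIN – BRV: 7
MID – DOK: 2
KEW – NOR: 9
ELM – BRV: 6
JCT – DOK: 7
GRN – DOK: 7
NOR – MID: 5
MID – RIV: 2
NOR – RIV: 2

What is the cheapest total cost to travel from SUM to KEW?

$17

Settle nodes by increasing distance from SUM:
SUM: 0
TOR: 4  (via SUM)
JCT: 4  (via SUM)
NOR: 8  (via TOR)
BRV: 8  (via TOR)
RIV: 10  (via NOR)
PIN: 11  (via TOR)
FIR: 11  (via JCT)
DOK: 11  (via JCT)
MID: 12  (via RIV)
ELM: 13  (via JCT)
GRN: 15  (via NOR)
KEW: 17  (via NOR)
Shortest route: SUM → TOR → NOR → KEW = $17.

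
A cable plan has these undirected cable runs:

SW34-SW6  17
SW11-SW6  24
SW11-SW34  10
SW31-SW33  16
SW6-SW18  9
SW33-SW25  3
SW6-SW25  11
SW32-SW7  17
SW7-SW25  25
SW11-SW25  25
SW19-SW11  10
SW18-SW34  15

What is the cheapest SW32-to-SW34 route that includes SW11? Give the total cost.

Best SW32 to SW11: SW32–SW7–SW25–SW11 costing 67
Best SW11 to SW34: SW11–SW34 costing 10
Total via SW11: 67 + 10 = 77.

77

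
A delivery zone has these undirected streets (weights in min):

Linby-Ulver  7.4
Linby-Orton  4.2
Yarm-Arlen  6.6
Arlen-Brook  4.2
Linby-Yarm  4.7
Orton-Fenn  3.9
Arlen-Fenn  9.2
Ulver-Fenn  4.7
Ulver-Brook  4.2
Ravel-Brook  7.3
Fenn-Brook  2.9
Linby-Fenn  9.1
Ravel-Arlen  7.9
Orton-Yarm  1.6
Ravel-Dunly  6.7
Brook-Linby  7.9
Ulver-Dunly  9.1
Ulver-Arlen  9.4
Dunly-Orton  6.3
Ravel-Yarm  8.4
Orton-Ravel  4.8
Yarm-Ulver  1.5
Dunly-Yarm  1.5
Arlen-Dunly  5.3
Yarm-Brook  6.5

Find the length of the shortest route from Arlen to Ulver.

Shortest distances from Arlen:
Arlen: 0
Brook: 4.2  (via Arlen)
Dunly: 5.3  (via Arlen)
Yarm: 6.6  (via Arlen)
Fenn: 7.1  (via Brook)
Ravel: 7.9  (via Arlen)
Ulver: 8.1  (via Yarm)
Shortest route: Arlen → Yarm → Ulver = 8.1 min.

8.1 min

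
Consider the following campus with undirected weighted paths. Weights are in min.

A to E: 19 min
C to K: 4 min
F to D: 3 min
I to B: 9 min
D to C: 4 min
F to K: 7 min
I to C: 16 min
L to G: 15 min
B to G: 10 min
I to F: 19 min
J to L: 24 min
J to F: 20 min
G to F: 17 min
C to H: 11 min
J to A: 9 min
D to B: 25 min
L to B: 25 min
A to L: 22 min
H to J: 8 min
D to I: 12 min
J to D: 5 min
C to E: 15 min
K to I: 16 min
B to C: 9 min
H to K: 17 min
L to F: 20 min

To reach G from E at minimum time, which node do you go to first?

Compare a few routes:
E - C - B - G: 15+9+10 = 34
E - C - D - F - G: 15+4+3+17 = 39
The minimum is 34 min via E - C - B - G.
So from E the first move is to C.

C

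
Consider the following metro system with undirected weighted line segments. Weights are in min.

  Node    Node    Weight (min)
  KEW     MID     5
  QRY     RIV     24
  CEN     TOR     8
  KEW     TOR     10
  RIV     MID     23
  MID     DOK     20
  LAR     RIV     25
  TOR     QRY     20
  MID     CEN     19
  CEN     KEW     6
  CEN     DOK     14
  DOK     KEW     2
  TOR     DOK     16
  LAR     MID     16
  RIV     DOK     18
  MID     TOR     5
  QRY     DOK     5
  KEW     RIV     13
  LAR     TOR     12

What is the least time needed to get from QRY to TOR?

17 min

Candidate routes:
QRY - DOK - TOR: 5+16 = 21
QRY - TOR: 20 = 20
QRY - DOK - KEW - TOR: 5+2+10 = 17
QRY - DOK - KEW - CEN - TOR: 5+2+6+8 = 21
The minimum is 17 min via QRY - DOK - KEW - TOR.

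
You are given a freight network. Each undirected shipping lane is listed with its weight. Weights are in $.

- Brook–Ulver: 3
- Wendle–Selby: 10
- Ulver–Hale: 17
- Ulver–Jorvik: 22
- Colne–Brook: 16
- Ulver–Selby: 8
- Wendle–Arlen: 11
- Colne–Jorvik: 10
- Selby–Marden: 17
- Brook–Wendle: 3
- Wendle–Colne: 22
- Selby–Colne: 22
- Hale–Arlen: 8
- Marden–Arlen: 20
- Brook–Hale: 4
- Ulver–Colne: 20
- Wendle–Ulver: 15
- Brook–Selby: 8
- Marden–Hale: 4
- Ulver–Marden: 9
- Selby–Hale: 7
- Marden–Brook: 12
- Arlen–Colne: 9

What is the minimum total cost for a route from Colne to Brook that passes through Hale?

$21

Shortest Colne→Hale: Colne–Arlen–Hale = 17
Shortest Hale→Brook: Hale–Brook = 4
Total via Hale: 17 + 4 = $21.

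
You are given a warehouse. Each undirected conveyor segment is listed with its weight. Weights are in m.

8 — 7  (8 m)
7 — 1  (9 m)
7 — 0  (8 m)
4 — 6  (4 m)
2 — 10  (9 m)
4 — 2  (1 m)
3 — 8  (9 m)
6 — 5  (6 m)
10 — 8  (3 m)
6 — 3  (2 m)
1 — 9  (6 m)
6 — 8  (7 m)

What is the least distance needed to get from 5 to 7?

21 m

Shortest distances from 5:
5: 0
6: 6  (via 5)
3: 8  (via 6)
4: 10  (via 6)
2: 11  (via 4)
8: 13  (via 6)
10: 16  (via 8)
7: 21  (via 8)
Shortest route: 5 → 6 → 8 → 7 = 21 m.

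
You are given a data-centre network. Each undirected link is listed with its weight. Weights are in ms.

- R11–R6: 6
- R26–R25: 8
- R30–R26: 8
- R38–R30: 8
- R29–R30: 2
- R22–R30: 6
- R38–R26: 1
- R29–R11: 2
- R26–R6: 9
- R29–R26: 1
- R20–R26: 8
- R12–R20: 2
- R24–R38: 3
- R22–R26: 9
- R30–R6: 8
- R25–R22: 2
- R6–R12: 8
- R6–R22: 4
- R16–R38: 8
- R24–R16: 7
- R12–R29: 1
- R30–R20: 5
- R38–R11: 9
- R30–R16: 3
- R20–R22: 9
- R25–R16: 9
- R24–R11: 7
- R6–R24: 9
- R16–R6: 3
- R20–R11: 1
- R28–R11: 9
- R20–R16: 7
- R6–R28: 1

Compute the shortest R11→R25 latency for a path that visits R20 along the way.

Shortest R11→R20: R11 → R20 = 1
Best R20 to R25: R20 → R22 → R25 costing 11
Total via R20: 1 + 11 = 12 ms.

12 ms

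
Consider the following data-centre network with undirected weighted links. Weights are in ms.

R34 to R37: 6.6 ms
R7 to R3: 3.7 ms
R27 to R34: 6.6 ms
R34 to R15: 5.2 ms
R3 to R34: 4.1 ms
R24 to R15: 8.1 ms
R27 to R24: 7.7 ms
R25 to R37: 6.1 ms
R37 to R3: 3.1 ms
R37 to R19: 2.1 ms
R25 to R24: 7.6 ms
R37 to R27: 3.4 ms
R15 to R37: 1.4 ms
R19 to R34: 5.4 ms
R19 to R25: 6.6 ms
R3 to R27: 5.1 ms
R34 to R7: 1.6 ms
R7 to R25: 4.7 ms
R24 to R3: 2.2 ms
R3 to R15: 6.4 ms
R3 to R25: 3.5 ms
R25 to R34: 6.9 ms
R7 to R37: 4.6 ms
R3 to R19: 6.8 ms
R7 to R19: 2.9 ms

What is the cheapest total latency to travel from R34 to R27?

Shortest distances from R34:
R34: 0
R7: 1.6  (via R34)
R3: 4.1  (via R34)
R19: 4.5  (via R7)
R15: 5.2  (via R34)
R37: 6.2  (via R7)
R24: 6.3  (via R3)
R25: 6.3  (via R7)
R27: 6.6  (via R34)
Shortest route: R34–R27 = 6.6 ms.

6.6 ms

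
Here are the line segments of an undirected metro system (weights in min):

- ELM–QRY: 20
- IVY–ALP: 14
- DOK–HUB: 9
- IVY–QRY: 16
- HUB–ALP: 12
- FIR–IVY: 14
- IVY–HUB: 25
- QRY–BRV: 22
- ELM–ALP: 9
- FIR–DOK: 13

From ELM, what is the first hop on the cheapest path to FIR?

ALP

Candidate routes:
ELM–ALP–HUB–DOK–FIR: 9+12+9+13 = 43
ELM–QRY–IVY–FIR: 20+16+14 = 50
ELM–ALP–IVY–FIR: 9+14+14 = 37
Cheapest is ELM–ALP–IVY–FIR at 37 min.
So from ELM the first move is to ALP.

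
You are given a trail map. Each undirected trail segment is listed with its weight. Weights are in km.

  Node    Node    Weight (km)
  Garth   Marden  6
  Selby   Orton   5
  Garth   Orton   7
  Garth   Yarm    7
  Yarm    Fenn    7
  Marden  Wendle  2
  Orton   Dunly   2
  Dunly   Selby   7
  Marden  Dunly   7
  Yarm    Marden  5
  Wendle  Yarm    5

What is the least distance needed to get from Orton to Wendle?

11 km

Running Dijkstra from Orton:
Orton: 0
Dunly: 2  (via Orton)
Selby: 5  (via Orton)
Garth: 7  (via Orton)
Marden: 9  (via Dunly)
Wendle: 11  (via Marden)
Shortest route: Orton–Dunly–Marden–Wendle = 11 km.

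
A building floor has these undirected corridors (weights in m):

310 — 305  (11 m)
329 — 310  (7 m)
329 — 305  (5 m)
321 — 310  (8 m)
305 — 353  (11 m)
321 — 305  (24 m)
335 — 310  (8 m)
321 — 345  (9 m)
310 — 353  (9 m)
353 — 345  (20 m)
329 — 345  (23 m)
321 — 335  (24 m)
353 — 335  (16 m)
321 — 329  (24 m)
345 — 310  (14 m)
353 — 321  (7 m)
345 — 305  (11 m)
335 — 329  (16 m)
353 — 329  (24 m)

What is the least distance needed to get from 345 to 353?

Shortest distances from 345:
345: 0
321: 9  (via 345)
305: 11  (via 345)
310: 14  (via 345)
329: 16  (via 305)
353: 16  (via 321)
Shortest route: 345–321–353 = 16 m.

16 m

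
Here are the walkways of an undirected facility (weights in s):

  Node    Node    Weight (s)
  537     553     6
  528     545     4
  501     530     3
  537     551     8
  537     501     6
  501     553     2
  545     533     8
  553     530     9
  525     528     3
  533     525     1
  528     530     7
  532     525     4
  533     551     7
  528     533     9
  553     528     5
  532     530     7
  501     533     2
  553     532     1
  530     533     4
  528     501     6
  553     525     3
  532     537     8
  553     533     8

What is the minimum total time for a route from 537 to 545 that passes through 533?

16 s

Shortest 537→533: 537–501–533 = 8
Shortest 533→545: 533–545 = 8
Total via 533: 8 + 8 = 16 s.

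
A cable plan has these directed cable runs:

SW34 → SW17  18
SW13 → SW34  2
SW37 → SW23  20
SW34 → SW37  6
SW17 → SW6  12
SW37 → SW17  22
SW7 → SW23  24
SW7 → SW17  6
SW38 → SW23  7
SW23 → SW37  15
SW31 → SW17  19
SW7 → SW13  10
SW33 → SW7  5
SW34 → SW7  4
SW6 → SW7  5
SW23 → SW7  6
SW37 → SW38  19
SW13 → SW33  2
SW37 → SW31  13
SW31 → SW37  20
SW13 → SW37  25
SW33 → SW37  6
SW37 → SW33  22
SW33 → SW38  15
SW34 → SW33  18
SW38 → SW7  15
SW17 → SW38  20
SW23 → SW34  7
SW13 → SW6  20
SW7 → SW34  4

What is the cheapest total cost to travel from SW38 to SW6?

Shortest distances from SW38:
SW38: 0
SW23: 7  (via SW38)
SW7: 13  (via SW23)
SW34: 14  (via SW23)
SW17: 19  (via SW7)
SW37: 20  (via SW34)
SW13: 23  (via SW7)
SW33: 25  (via SW13)
SW6: 31  (via SW17)
Shortest route: SW38–SW23–SW7–SW17–SW6 = 31.

31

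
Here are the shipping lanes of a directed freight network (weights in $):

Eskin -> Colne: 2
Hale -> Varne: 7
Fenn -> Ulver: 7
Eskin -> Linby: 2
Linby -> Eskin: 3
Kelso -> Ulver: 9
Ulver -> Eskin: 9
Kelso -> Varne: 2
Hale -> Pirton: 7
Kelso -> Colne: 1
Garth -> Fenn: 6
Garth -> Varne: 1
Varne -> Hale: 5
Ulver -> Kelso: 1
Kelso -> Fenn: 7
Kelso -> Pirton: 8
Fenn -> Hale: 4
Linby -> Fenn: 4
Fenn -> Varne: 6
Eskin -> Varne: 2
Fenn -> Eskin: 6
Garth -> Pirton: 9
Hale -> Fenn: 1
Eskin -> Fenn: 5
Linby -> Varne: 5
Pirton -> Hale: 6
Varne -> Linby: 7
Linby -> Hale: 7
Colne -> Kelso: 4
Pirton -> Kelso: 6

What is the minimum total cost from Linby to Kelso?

$9

Compare a few routes:
Linby–Fenn–Ulver–Kelso: 4+7+1 = 12
Linby–Eskin–Colne–Kelso: 3+2+4 = 9
The minimum is $9 via Linby–Eskin–Colne–Kelso.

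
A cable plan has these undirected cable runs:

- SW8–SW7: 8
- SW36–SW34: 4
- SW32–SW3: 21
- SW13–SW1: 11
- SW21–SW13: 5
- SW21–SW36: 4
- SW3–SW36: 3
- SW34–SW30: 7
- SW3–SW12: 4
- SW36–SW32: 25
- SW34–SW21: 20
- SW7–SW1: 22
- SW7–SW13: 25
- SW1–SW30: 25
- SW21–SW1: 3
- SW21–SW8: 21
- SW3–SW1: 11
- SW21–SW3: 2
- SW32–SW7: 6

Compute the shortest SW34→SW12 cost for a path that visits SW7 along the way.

Shortest SW34→SW7: SW34 → SW36 → SW21 → SW1 → SW7 = 33
Shortest SW7→SW12: SW7 → SW32 → SW3 → SW12 = 31
Total via SW7: 33 + 31 = 64.

64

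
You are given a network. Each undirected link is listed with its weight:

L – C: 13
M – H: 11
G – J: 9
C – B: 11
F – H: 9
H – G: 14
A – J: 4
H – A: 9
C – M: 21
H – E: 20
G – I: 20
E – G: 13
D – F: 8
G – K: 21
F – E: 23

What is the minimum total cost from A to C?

41

Settle nodes by increasing distance from A:
A: 0
J: 4  (via A)
H: 9  (via A)
G: 13  (via J)
F: 18  (via H)
M: 20  (via H)
D: 26  (via F)
E: 26  (via G)
I: 33  (via G)
K: 34  (via G)
C: 41  (via M)
Shortest route: A → H → M → C = 41.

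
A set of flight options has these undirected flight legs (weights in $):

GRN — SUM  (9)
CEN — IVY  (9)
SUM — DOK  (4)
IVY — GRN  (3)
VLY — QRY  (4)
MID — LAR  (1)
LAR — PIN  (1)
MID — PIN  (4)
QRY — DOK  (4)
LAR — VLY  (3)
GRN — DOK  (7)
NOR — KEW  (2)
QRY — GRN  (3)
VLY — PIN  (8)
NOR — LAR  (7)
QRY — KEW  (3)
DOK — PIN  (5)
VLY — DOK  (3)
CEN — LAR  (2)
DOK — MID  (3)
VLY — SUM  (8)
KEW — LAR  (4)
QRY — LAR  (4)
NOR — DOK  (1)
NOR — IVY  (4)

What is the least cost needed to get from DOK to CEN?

$6

Shortest distances from DOK:
DOK: 0
NOR: 1  (via DOK)
KEW: 3  (via NOR)
VLY: 3  (via DOK)
MID: 3  (via DOK)
LAR: 4  (via MID)
QRY: 4  (via DOK)
SUM: 4  (via DOK)
PIN: 5  (via DOK)
IVY: 5  (via NOR)
CEN: 6  (via LAR)
Shortest route: DOK → MID → LAR → CEN = $6.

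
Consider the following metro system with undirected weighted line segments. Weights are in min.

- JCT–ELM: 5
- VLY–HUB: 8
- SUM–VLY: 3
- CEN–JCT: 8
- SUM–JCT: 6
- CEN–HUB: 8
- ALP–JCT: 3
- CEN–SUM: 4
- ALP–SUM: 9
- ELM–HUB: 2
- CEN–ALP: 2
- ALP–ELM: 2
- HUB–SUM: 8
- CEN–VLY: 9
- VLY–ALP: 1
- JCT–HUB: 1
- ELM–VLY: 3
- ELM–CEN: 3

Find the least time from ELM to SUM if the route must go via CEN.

Shortest ELM→CEN: ELM → CEN = 3
Best CEN to SUM: CEN → SUM costing 4
Total via CEN: 3 + 4 = 7 min.

7 min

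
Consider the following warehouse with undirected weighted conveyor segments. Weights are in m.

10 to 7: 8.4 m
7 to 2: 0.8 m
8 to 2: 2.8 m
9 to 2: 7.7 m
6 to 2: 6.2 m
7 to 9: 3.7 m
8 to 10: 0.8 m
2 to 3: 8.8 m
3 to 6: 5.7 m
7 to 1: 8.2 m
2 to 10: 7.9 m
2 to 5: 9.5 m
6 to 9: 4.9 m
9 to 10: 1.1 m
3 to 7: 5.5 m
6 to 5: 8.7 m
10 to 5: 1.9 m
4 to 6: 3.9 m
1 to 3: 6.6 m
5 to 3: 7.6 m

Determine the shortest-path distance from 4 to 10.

9.9 m

Compare a few routes:
4–6–2–7–9–10: 3.9+6.2+0.8+3.7+1.1 = 15.7
4–6–2–8–10: 3.9+6.2+2.8+0.8 = 13.7
4–6–9–10: 3.9+4.9+1.1 = 9.9
4–6–5–10: 3.9+8.7+1.9 = 14.5
Cheapest is 4–6–9–10 at 9.9 m.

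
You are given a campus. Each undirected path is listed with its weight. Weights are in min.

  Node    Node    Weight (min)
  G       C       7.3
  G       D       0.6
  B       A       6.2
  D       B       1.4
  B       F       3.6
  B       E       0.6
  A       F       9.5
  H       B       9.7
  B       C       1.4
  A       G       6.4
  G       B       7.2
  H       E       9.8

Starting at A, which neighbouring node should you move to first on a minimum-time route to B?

Candidate routes:
A - B: 6.2 = 6.2
A - G - B: 6.4+7.2 = 13.6
A - G - D - B: 6.4+0.6+1.4 = 8.4
A - F - B: 9.5+3.6 = 13.1
The minimum is 6.2 min via A - B.
So from A the first move is to B.

B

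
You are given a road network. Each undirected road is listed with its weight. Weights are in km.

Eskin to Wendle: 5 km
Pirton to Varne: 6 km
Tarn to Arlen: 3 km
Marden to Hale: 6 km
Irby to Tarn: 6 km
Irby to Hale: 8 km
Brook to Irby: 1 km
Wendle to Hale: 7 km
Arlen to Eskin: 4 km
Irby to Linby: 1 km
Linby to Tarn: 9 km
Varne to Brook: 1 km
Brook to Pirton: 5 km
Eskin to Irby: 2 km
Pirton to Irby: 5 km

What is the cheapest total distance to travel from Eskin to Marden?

Candidate routes:
Eskin - Irby - Hale - Marden: 2+8+6 = 16
Eskin - Wendle - Hale - Marden: 5+7+6 = 18
The minimum is 16 km via Eskin - Irby - Hale - Marden.

16 km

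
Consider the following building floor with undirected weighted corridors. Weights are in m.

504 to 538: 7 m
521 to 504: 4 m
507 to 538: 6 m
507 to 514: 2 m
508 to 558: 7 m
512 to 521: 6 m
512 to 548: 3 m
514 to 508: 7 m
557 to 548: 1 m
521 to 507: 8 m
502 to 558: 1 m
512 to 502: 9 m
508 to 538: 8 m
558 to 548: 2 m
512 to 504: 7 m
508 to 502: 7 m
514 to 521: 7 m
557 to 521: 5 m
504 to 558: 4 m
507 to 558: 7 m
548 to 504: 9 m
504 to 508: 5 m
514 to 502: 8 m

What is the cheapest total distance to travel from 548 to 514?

11 m

Candidate routes:
548 - 557 - 521 - 514: 1+5+7 = 13
548 - 558 - 502 - 514: 2+1+8 = 11
Cheapest is 548 - 558 - 502 - 514 at 11 m.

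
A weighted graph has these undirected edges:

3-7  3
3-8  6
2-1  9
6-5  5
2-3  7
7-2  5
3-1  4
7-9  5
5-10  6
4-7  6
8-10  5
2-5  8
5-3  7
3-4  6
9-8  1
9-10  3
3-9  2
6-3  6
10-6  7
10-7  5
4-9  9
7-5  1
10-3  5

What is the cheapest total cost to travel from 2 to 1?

9

Shortest distances from 2:
2: 0
7: 5  (via 2)
5: 6  (via 7)
3: 7  (via 2)
1: 9  (via 2)
Shortest route: 2–1 = 9.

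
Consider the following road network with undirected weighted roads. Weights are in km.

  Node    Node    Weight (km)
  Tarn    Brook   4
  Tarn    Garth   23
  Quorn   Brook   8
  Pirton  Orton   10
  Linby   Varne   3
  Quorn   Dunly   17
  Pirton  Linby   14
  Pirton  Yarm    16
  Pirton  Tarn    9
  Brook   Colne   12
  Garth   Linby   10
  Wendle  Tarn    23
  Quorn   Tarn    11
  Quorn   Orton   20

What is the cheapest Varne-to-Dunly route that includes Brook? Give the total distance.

55 km

Best Varne to Brook: Varne–Linby–Pirton–Tarn–Brook costing 30
Shortest Brook→Dunly: Brook–Quorn–Dunly = 25
Total via Brook: 30 + 25 = 55 km.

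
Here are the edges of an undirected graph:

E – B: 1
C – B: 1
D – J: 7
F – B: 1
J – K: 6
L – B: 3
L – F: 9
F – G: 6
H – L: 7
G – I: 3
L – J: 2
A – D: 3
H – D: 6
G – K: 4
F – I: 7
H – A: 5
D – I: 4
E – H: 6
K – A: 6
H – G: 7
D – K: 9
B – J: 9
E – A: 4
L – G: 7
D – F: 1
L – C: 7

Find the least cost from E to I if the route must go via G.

11

Shortest E→G: E → B → F → G = 8
Best G to I: G → I costing 3
Total via G: 8 + 3 = 11.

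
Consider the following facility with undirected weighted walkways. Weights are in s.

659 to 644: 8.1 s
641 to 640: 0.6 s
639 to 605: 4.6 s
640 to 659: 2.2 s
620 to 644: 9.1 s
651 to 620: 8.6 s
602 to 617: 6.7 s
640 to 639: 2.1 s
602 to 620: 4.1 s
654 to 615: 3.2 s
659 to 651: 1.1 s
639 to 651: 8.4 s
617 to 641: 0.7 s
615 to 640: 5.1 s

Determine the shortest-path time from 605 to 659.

Shortest distances from 605:
605: 0
639: 4.6  (via 605)
640: 6.7  (via 639)
641: 7.3  (via 640)
617: 8  (via 641)
659: 8.9  (via 640)
Shortest route: 605 → 639 → 640 → 659 = 8.9 s.

8.9 s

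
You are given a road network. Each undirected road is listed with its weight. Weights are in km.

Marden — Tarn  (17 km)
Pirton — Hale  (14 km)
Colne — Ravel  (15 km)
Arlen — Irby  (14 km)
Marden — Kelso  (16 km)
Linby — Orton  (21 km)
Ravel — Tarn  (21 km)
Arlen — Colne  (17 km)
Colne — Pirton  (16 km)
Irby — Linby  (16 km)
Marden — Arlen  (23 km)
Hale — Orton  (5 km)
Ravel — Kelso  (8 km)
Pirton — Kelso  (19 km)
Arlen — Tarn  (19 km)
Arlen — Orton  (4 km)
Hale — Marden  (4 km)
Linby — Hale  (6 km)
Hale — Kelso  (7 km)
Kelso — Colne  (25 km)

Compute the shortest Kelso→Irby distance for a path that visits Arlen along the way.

30 km

Best Kelso to Arlen: Kelso–Hale–Orton–Arlen costing 16
Best Arlen to Irby: Arlen–Irby costing 14
Total via Arlen: 16 + 14 = 30 km.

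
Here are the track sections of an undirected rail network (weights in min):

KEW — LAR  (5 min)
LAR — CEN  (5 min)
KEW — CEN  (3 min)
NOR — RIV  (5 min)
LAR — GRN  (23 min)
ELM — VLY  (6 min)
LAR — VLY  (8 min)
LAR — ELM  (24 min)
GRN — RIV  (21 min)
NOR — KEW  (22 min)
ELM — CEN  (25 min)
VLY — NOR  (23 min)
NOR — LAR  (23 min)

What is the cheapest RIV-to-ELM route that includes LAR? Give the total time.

42 min

Shortest RIV→LAR: RIV–NOR–LAR = 28
Best LAR to ELM: LAR–VLY–ELM costing 14
Total via LAR: 28 + 14 = 42 min.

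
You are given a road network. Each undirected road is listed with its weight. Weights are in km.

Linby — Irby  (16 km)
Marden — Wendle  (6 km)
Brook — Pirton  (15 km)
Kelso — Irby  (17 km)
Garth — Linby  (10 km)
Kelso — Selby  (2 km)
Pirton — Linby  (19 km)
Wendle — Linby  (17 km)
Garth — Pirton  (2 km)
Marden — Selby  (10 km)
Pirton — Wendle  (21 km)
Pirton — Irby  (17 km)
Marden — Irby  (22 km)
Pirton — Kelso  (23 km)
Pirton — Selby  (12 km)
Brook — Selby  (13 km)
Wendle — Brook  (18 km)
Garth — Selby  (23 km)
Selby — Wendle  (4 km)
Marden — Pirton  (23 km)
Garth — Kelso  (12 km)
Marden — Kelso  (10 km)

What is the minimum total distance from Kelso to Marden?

10 km

Enumerating some paths:
Kelso → Selby → Wendle → Marden: 2+4+6 = 12
Kelso → Selby → Marden: 2+10 = 12
Kelso → Marden: 10 = 10
Cheapest is Kelso → Marden at 10 km.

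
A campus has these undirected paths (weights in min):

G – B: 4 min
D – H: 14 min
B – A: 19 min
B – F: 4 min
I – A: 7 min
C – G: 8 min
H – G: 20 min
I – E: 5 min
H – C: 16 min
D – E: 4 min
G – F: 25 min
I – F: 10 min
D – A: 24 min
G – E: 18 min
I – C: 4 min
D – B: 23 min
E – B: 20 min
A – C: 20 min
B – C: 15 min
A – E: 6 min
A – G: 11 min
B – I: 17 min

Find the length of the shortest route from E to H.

Candidate routes:
E → D → H: 4+14 = 18
E → I → C → H: 5+4+16 = 25
The minimum is 18 min via E → D → H.

18 min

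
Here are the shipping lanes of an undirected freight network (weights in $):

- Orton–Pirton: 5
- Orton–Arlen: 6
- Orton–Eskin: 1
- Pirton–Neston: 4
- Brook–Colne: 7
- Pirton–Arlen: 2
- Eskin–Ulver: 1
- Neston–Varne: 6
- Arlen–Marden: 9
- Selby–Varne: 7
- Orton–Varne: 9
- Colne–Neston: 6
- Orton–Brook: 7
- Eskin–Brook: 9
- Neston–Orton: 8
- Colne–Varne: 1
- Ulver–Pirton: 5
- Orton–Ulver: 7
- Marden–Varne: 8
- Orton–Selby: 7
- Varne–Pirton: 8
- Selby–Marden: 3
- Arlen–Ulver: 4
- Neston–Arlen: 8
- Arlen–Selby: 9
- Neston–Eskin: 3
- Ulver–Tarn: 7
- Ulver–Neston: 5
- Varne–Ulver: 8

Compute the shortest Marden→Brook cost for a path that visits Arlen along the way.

$22

Shortest Marden→Arlen: Marden–Arlen = 9
Shortest Arlen→Brook: Arlen–Orton–Brook = 13
Total via Arlen: 9 + 13 = $22.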